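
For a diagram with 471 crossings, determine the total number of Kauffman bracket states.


Each crossing contributes 2 choices (A-smoothing or B-smoothing).
Total states = 2^471 = 6097165137335922326917182089439777940915230747392521779021790936768304177382354726797472857545882756171536974846497310342671827498609932238848

6097165137335922326917182089439777940915230747392521779021790936768304177382354726797472857545882756171536974846497310342671827498609932238848


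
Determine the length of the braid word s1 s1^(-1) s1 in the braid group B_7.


The word length counts the number of generators (including inverses).
Listing each generator: s1, s1^(-1), s1
There are 3 generators in this braid word.

3


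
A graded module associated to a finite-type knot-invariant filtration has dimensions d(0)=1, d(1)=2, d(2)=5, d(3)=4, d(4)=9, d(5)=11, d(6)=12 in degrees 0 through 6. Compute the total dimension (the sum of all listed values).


Total dimension = d(0) + d(1) + ... + d(6)
= 1 + 2 + 5 + 4 + 9 + 11 + 12
= 44

44


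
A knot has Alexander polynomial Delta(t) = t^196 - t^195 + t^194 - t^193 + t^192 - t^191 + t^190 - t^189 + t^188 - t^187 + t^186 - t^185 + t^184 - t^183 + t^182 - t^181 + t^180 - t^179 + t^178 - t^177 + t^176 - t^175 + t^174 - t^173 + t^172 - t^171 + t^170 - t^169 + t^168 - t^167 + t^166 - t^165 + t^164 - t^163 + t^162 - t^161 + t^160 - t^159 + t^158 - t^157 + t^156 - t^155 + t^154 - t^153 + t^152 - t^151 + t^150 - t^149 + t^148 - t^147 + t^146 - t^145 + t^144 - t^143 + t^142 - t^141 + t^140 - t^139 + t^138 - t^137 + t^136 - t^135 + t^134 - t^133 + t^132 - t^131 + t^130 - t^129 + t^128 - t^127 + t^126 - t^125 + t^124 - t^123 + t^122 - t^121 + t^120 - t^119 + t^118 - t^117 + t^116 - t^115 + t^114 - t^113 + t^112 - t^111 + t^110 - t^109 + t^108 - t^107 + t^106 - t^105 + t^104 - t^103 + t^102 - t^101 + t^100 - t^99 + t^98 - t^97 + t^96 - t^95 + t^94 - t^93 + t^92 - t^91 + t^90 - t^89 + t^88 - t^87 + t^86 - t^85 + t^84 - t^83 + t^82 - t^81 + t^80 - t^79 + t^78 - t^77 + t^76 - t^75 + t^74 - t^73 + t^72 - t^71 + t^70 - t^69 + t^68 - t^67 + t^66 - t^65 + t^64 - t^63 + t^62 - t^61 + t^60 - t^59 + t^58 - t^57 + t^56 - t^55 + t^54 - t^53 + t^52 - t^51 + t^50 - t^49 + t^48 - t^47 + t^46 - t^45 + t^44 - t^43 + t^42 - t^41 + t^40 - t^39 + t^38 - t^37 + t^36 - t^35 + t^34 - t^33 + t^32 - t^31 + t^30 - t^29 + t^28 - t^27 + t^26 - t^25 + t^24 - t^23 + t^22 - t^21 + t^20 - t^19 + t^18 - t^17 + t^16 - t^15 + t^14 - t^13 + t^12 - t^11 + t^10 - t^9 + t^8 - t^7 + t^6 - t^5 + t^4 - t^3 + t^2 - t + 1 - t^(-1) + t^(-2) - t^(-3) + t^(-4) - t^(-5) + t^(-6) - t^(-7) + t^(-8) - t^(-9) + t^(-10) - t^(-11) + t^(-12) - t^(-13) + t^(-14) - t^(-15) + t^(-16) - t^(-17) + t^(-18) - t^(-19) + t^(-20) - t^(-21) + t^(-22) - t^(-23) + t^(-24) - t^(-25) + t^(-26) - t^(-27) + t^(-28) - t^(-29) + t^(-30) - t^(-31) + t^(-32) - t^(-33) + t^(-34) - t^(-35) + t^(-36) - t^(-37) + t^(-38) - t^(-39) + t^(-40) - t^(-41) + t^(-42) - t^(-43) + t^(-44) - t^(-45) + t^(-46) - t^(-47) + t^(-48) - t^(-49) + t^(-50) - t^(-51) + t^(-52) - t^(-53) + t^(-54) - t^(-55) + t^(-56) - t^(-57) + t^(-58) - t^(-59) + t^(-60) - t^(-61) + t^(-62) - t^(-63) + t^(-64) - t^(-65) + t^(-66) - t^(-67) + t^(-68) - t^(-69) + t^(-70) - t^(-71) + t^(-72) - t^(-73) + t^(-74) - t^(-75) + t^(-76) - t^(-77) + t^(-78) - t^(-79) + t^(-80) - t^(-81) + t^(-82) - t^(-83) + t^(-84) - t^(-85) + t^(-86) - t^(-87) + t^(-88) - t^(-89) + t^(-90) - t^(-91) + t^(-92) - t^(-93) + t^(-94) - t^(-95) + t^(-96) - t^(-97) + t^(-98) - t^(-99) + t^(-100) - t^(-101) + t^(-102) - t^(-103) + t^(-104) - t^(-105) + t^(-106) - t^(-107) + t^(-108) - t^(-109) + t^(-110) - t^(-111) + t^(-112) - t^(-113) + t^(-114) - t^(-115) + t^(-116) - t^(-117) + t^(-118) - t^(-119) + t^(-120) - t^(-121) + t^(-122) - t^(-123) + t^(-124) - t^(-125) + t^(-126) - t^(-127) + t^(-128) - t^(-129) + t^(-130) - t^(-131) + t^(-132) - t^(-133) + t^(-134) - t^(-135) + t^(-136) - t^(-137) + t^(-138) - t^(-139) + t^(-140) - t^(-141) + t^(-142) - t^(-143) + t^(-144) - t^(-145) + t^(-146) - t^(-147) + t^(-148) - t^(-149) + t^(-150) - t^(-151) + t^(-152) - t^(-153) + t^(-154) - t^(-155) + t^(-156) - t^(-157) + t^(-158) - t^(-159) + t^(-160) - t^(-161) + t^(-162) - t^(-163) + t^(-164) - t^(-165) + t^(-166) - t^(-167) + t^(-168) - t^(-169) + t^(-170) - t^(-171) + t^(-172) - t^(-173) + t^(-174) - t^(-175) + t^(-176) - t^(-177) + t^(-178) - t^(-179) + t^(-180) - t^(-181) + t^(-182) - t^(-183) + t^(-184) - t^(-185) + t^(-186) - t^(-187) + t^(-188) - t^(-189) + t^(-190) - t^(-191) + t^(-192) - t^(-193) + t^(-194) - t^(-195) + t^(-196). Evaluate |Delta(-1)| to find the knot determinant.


Step 1: The polynomial has 393 terms with alternating signs, exponents from 196 down to -196.
Step 2: Substitute t = -1. The i-th term has coefficient (-1)^i and exponent (m-i),
  so its value is (-1)^i * (-1)^(m-i) = (-1)^m = 1 for every i.
Step 3: All 393 terms equal 1, so Delta(-1) = 393 * (1) = 393
Step 4: |Delta(-1)| = 393

393


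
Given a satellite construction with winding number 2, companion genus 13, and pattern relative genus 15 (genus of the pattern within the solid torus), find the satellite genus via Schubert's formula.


Schubert: g(satellite) = g_rel(pattern) + |winding| * g(companion),
where g_rel(pattern) is the genus of the pattern relative to the solid torus.
= 15 + 2 * 13
= 15 + 26 = 41

41


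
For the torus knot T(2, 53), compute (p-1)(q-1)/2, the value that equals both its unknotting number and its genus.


For a torus knot T(p,q), both the unknotting number and genus equal (p-1)(q-1)/2.
= (2-1)(53-1)/2
= 1*52/2
= 52/2 = 26

26


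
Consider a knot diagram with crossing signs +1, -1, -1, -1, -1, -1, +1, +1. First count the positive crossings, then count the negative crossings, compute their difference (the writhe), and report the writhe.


Step 1: Count positive crossings (+1).
Positive crossings: 3
Step 2: Count negative crossings (-1).
Negative crossings: 5
Step 3: Writhe = (positive) - (negative)
w = 3 - 5 = -2
Step 4: |w| = 2, and w is negative

-2


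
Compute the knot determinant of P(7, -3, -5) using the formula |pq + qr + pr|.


Step 1: Compute pq + qr + pr.
pq = 7*(-3) = -21
qr = (-3)*(-5) = 15
pr = 7*(-5) = -35
pq + qr + pr = -21 + 15 + (-35) = -41
Step 2: Take absolute value.
det(P(7,-3,-5)) = |-41| = 41

41


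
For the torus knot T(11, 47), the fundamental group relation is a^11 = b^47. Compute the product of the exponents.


The relation is a^11 = b^47.
Product of exponents = 11 * 47
= 517

517


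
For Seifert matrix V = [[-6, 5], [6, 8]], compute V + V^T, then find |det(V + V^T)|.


Step 1: Form V + V^T where V = [[-6, 5], [6, 8]]
  V^T = [[-6, 6], [5, 8]]
  V + V^T = [[-12, 11], [11, 16]]
Step 2: det(V + V^T) = (-12)*16 - 11*11
  = -192 - 121 = -313
Step 3: Knot determinant = |det(V + V^T)| = |-313| = 313

313


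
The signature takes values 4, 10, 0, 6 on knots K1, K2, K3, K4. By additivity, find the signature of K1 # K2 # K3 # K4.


The signature is additive under connected sum.
signature(K1 # K2 # K3 # K4) = (4) + (10) + (0) + (6)
= 20

20


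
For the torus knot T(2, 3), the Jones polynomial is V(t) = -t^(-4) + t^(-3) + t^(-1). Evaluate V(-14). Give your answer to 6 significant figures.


Substituting t = -14 into V(t) = -t^(-4) + t^(-3) + t^(-1):
  (-)t^(-4) = -2.60308e-05
  (+)t^(-3) = -0.000364431
  (+)t^(-1) = -0.0714286
Sum = (-2.60308e-05) + (-0.000364431) + (-0.0714286)
= -0.07181903374
Rounded to 6 significant figures: -0.071819

-0.071819


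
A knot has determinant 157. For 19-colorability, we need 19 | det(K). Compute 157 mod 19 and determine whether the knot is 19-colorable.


Step 1: A knot is p-colorable if and only if p divides its determinant.
Step 2: Compute 157 mod 19.
157 = 8 * 19 + 5
Step 3: 157 mod 19 = 5
Step 4: The knot is 19-colorable: no

5


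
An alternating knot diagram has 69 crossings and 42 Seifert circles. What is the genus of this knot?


For alternating knots, g = (c - s + 1)/2.
= (69 - 42 + 1)/2
= 28/2 = 14

14


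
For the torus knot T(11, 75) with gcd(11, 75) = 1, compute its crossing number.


For a torus knot T(p, q) with gcd(p,q)=1,
the crossing number is min(p*(q-1), q*(p-1)).
p*(q-1) = 11*74 = 814
q*(p-1) = 75*10 = 750
min(814, 750) = 750

750


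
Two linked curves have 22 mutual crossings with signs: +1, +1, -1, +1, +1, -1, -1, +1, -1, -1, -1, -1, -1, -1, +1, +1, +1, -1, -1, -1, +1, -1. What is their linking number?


Step 1: Count positive crossings: 9
Step 2: Count negative crossings: 13
Step 3: Sum of signs = 9 - 13 = -4
Step 4: Linking number = sum/2 = -4/2 = -2

-2


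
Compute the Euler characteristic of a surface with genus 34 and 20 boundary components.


chi = 2 - 2g - b
= 2 - 2*34 - 20
= 2 - 68 - 20 = -86

-86


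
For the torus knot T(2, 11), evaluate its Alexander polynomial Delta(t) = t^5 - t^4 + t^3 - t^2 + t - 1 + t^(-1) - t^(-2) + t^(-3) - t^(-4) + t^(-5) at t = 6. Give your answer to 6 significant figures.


Substituting t = 6 into Delta(t) = t^5 - t^4 + t^3 - t^2 + t - 1 + t^(-1) - t^(-2) + t^(-3) - t^(-4) + t^(-5):
Term values: (7776) + (-1296) + (216) + (-36) + (6) + (-1) + (0.166667) + (-0.0277778) + (0.00462963) + (-0.000771605) + (0.000128601)
Sum = 6665.142876
Rounded to 6 significant figures: 6665.14

6665.14


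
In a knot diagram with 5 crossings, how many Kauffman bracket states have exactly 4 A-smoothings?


We choose which 4 of 5 crossings get A-smoothings.
C(5, 4) = 5! / (4! * 1!)
= 5

5


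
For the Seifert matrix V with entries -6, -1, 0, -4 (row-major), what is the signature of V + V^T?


Step 1: V + V^T = [[-12, -1], [-1, -8]]
Step 2: trace = -20, det = 95
Step 3: Discriminant = (-20)^2 - 4*95 = 20
Step 4: Eigenvalues: -7.76393, -12.2361
Step 5: Signature = (# positive eigenvalues) - (# negative eigenvalues) = -2

-2


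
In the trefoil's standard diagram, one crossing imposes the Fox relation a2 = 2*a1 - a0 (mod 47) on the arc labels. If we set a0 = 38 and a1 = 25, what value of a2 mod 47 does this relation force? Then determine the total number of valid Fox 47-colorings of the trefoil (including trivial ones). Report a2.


Step 1: Apply the given crossing relation 2*a1 - a0 - a2 = 0 (mod 47).
  a2 = 2*a1 - a0 mod 47
  a2 = 2*25 - 38 mod 47
  a2 = 50 - 38 mod 47
  a2 = 12 mod 47 = 12
Step 2: The trefoil has determinant 3.
  Number of Fox p-colorings (p prime) is p^2 if p = 3, else p.
  Since 47 does not divide 3, only trivial (constant) colorings exist.
  (So the trial a0 = 38, a1 = 25 with a0 != a1 does NOT extend to a valid coloring of the whole trefoil: the other two crossing relations require 3*(a1 - a0) = 0 (mod 47), which fails.)
  Total colorings = 47
Step 3: a2 = 12, total Fox 47-colorings = 47

12


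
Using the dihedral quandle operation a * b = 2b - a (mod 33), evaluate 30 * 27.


30 * 27 = 2*27 - 30 mod 33
= 54 - 30 mod 33
= 24 mod 33 = 24

24


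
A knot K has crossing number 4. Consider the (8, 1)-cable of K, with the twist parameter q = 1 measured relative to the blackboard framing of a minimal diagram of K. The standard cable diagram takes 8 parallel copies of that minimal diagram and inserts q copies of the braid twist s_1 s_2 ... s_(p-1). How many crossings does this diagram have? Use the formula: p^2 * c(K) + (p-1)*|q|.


Step 1: Each of the c(K) crossings of the companion diagram becomes p*p = p^2 crossings among the p parallel strands, and each of the |q| twists s_1 s_2 ... s_(p-1) adds (p-1) crossings.
  Crossings = p^2 * c(K) + (p-1)*|q|
Step 2: = 8^2 * 4 + (8-1)*1
Step 3: = 64*4 + 7*1
Step 4: = 256 + 7 = 263

263


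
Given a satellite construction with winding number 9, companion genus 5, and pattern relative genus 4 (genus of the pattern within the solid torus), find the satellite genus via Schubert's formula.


Schubert: g(satellite) = g_rel(pattern) + |winding| * g(companion),
where g_rel(pattern) is the genus of the pattern relative to the solid torus.
= 4 + 9 * 5
= 4 + 45 = 49

49


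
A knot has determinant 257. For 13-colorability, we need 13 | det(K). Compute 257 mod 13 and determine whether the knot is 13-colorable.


Step 1: A knot is p-colorable if and only if p divides its determinant.
Step 2: Compute 257 mod 13.
257 = 19 * 13 + 10
Step 3: 257 mod 13 = 10
Step 4: The knot is 13-colorable: no

10


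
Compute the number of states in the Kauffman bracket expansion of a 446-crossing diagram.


Each crossing contributes 2 choices (A-smoothing or B-smoothing).
Total states = 2^446 = 181709681073901722637330951972001133588410340171829515070372549795159822028349480831547762678440891390190630401566544483383650407153664

181709681073901722637330951972001133588410340171829515070372549795159822028349480831547762678440891390190630401566544483383650407153664


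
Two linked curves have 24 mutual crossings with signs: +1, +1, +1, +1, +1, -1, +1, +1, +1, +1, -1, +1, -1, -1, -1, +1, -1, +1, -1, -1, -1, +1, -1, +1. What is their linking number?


Step 1: Count positive crossings: 14
Step 2: Count negative crossings: 10
Step 3: Sum of signs = 14 - 10 = 4
Step 4: Linking number = sum/2 = 4/2 = 2

2


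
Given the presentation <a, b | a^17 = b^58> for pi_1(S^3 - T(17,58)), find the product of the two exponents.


The relation is a^17 = b^58.
Product of exponents = 17 * 58
= 986

986


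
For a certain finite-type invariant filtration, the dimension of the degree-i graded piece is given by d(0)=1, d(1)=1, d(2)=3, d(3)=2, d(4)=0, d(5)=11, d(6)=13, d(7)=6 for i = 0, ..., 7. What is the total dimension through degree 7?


Total dimension = d(0) + d(1) + ... + d(7)
= 1 + 1 + 3 + 2 + 0 + 11 + 13 + 6
= 37

37


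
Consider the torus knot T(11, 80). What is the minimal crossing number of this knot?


For a torus knot T(p, q) with gcd(p,q)=1,
the crossing number is min(p*(q-1), q*(p-1)).
p*(q-1) = 11*79 = 869
q*(p-1) = 80*10 = 800
min(869, 800) = 800

800


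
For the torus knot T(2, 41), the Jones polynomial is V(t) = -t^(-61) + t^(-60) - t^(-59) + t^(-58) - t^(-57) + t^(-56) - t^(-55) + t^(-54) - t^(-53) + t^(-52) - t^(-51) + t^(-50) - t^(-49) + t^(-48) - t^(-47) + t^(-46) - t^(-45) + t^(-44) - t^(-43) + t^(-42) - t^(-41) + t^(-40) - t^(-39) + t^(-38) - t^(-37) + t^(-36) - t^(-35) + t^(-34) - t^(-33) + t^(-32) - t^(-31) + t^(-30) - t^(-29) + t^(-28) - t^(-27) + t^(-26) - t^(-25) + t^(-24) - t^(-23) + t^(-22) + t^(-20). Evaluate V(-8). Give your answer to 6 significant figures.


Substituting t = -8 into V(t) = -t^(-61) + t^(-60) - t^(-59) + t^(-58) - t^(-57) + t^(-56) - t^(-55) + t^(-54) - t^(-53) + t^(-52) - t^(-51) + t^(-50) - t^(-49) + t^(-48) - t^(-47) + t^(-46) - t^(-45) + t^(-44) - t^(-43) + t^(-42) - t^(-41) + t^(-40) - t^(-39) + t^(-38) - t^(-37) + t^(-36) - t^(-35) + t^(-34) - t^(-33) + t^(-32) - t^(-31) + t^(-30) - t^(-29) + t^(-28) - t^(-27) + t^(-26) - t^(-25) + t^(-24) - t^(-23) + t^(-22) + t^(-20):
  (-)t^(-61) = 8.15663e-56
  (+)t^(-60) = 6.5253e-55
  (-)t^(-59) = 5.22024e-54
  (+)t^(-58) = 4.17619e-53
  (-)t^(-57) = 3.34096e-52
  (+)t^(-56) = 2.67276e-51
  (-)t^(-55) = 2.13821e-50
  (+)t^(-54) = 1.71057e-49
  (-)t^(-53) = 1.36846e-48
  (+)t^(-52) = 1.09476e-47
  (-)t^(-51) = 8.75812e-47
  (+)t^(-50) = 7.00649e-46
  (-)t^(-49) = 5.60519e-45
  (+)t^(-48) = 4.48416e-44
  (-)t^(-47) = 3.58732e-43
  (+)t^(-46) = 2.86986e-42
  (-)t^(-45) = 2.29589e-41
  (+)t^(-44) = 1.83671e-40
  (-)t^(-43) = 1.46937e-39
  (+)t^(-42) = 1.17549e-38
  (-)t^(-41) = 9.40395e-38
  (+)t^(-40) = 7.52316e-37
  (-)t^(-39) = 6.01853e-36
  (+)t^(-38) = 4.81482e-35
  (-)t^(-37) = 3.85186e-34
  (+)t^(-36) = 3.08149e-33
  (-)t^(-35) = 2.46519e-32
  (+)t^(-34) = 1.97215e-31
  (-)t^(-33) = 1.57772e-30
  (+)t^(-32) = 1.26218e-29
  (-)t^(-31) = 1.00974e-28
  (+)t^(-30) = 8.07794e-28
  (-)t^(-29) = 6.46235e-27
  (+)t^(-28) = 5.16988e-26
  (-)t^(-27) = 4.1359e-25
  (+)t^(-26) = 3.30872e-24
  (-)t^(-25) = 2.64698e-23
  (+)t^(-24) = 2.11758e-22
  (-)t^(-23) = 1.69407e-21
  (+)t^(-22) = 1.35525e-20
  (+)t^(-20) = 8.67362e-19
Sum = (8.15663e-56) + (6.5253e-55) + (5.22024e-54) + (4.17619e-53) + (3.34096e-52) + (2.67276e-51) + (2.13821e-50) + (1.71057e-49) + (1.36846e-48) + (1.09476e-47) + (8.75812e-47) + (7.00649e-46) + (5.60519e-45) + (4.48416e-44) + (3.58732e-43) + (2.86986e-42) + (2.29589e-41) + (1.83671e-40) + (1.46937e-39) + (1.17549e-38) + (9.40395e-38) + (7.52316e-37) + (6.01853e-36) + (4.81482e-35) + (3.85186e-34) + (3.08149e-33) + (2.46519e-32) + (1.97215e-31) + (1.57772e-30) + (1.26218e-29) + (1.00974e-28) + (8.07794e-28) + (6.46235e-27) + (5.16988e-26) + (4.1359e-25) + (3.30872e-24) + (2.64698e-23) + (2.11758e-22) + (1.69407e-21) + (1.35525e-20) + (8.67362e-19)
= 8.828503405e-19
Rounded to 6 significant figures: 8.8285e-19

8.8285e-19


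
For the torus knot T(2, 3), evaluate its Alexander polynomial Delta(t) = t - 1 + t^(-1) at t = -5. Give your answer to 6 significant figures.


Substituting t = -5 into Delta(t) = t - 1 + t^(-1):
Term values: (-5) + (-1) + (-0.2)
Sum = -6.2
Rounded to 6 significant figures: -6.2

-6.2


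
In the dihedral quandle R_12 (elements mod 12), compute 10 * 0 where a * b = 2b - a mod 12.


10 * 0 = 2*0 - 10 mod 12
= 0 - 10 mod 12
= -10 mod 12 = 2

2


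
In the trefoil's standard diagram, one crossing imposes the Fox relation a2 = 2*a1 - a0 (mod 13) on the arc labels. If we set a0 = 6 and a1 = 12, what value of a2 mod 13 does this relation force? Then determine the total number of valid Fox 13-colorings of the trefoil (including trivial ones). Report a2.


Step 1: Apply the given crossing relation 2*a1 - a0 - a2 = 0 (mod 13).
  a2 = 2*a1 - a0 mod 13
  a2 = 2*12 - 6 mod 13
  a2 = 24 - 6 mod 13
  a2 = 18 mod 13 = 5
Step 2: The trefoil has determinant 3.
  Number of Fox p-colorings (p prime) is p^2 if p = 3, else p.
  Since 13 does not divide 3, only trivial (constant) colorings exist.
  (So the trial a0 = 6, a1 = 12 with a0 != a1 does NOT extend to a valid coloring of the whole trefoil: the other two crossing relations require 3*(a1 - a0) = 0 (mod 13), which fails.)
  Total colorings = 13
Step 3: a2 = 5, total Fox 13-colorings = 13

5


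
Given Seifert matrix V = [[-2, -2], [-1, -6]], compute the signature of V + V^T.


Step 1: V + V^T = [[-4, -3], [-3, -12]]
Step 2: trace = -16, det = 39
Step 3: Discriminant = (-16)^2 - 4*39 = 100
Step 4: Eigenvalues: -3, -13
Step 5: Signature = (# positive eigenvalues) - (# negative eigenvalues) = -2

-2


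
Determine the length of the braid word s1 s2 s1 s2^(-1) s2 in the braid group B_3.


The word length counts the number of generators (including inverses).
Listing each generator: s1, s2, s1, s2^(-1), s2
There are 5 generators in this braid word.

5


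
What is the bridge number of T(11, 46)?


The bridge number of T(p,q) is min(p,q).
min(11, 46) = 11

11


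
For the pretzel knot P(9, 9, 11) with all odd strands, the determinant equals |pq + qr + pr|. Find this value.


Step 1: Compute pq + qr + pr.
pq = 9*9 = 81
qr = 9*11 = 99
pr = 9*11 = 99
pq + qr + pr = 81 + 99 + 99 = 279
Step 2: Take absolute value.
det(P(9,9,11)) = |279| = 279

279


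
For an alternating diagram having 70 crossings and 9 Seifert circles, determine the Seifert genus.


For alternating knots, g = (c - s + 1)/2.
= (70 - 9 + 1)/2
= 62/2 = 31

31


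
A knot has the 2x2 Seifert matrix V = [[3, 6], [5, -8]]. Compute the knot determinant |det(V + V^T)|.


Step 1: Form V + V^T where V = [[3, 6], [5, -8]]
  V^T = [[3, 5], [6, -8]]
  V + V^T = [[6, 11], [11, -16]]
Step 2: det(V + V^T) = 6*(-16) - 11*11
  = -96 - 121 = -217
Step 3: Knot determinant = |det(V + V^T)| = |-217| = 217

217


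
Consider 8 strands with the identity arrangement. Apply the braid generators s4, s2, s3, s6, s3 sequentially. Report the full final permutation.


Starting with identity [1, 2, 3, 4, 5, 6, 7, 8].
Apply generators in sequence:
  After s4: [1, 2, 3, 5, 4, 6, 7, 8]
  After s2: [1, 3, 2, 5, 4, 6, 7, 8]
  After s3: [1, 3, 5, 2, 4, 6, 7, 8]
  After s6: [1, 3, 5, 2, 4, 7, 6, 8]
  After s3: [1, 3, 2, 5, 4, 7, 6, 8]
Final permutation: [1, 3, 2, 5, 4, 7, 6, 8]

[1, 3, 2, 5, 4, 7, 6, 8]


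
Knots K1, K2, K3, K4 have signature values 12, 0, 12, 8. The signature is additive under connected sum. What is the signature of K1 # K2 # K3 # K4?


The signature is additive under connected sum.
signature(K1 # K2 # K3 # K4) = (12) + (0) + (12) + (8)
= 32

32


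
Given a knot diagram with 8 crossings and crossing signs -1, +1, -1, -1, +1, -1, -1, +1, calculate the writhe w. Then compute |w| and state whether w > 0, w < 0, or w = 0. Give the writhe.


Step 1: Count positive crossings (+1).
Positive crossings: 3
Step 2: Count negative crossings (-1).
Negative crossings: 5
Step 3: Writhe = (positive) - (negative)
w = 3 - 5 = -2
Step 4: |w| = 2, and w is negative

-2


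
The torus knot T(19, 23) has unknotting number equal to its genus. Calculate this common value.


For a torus knot T(p,q), both the unknotting number and genus equal (p-1)(q-1)/2.
= (19-1)(23-1)/2
= 18*22/2
= 396/2 = 198

198


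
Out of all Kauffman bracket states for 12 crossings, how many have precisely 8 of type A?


We choose which 8 of 12 crossings get A-smoothings.
C(12, 8) = 12! / (8! * 4!)
= 495

495


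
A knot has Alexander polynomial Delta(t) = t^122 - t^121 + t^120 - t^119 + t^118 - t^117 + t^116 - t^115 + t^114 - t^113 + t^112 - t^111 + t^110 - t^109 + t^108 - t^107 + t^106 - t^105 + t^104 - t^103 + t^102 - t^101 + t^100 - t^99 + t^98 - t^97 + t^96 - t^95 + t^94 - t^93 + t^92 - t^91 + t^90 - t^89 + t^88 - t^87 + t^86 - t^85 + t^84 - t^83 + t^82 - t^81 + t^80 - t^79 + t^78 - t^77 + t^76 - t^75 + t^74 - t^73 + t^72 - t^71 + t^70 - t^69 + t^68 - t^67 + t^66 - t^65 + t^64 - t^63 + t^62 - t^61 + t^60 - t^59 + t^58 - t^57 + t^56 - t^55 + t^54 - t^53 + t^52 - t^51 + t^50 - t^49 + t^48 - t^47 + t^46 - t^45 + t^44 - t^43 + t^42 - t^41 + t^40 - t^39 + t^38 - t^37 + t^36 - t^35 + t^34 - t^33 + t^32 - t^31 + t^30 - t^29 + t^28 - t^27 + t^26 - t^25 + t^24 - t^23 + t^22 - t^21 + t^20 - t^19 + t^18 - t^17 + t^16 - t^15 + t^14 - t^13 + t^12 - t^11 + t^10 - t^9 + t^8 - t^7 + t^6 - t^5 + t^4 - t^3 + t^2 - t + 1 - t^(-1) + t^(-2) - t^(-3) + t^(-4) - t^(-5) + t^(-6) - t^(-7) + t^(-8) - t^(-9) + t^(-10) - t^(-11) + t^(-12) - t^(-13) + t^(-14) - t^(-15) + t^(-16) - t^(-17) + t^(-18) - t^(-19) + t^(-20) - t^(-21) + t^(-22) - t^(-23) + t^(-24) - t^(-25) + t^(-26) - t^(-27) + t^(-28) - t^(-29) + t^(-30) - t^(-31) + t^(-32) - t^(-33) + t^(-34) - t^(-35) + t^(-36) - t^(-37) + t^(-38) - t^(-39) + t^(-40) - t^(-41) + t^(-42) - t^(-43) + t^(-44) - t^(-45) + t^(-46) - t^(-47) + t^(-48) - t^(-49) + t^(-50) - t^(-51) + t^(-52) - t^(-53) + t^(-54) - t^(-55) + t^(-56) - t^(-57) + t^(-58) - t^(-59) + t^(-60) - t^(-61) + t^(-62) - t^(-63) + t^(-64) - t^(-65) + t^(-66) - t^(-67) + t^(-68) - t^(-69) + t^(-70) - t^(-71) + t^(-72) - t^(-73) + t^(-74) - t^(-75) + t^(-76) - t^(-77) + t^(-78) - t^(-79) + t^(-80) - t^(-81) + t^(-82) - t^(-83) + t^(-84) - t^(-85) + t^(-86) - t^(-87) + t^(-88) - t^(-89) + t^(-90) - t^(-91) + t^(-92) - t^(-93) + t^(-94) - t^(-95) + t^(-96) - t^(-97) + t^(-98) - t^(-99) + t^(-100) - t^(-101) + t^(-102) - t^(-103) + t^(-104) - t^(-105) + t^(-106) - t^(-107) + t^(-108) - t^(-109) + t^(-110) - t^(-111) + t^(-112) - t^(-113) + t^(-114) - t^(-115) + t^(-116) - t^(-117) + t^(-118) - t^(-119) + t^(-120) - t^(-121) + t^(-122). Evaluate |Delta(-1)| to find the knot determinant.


Step 1: The polynomial has 245 terms with alternating signs, exponents from 122 down to -122.
Step 2: Substitute t = -1. The i-th term has coefficient (-1)^i and exponent (m-i),
  so its value is (-1)^i * (-1)^(m-i) = (-1)^m = 1 for every i.
Step 3: All 245 terms equal 1, so Delta(-1) = 245 * (1) = 245
Step 4: |Delta(-1)| = 245

245


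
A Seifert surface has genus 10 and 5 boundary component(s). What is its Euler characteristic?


chi = 2 - 2g - b
= 2 - 2*10 - 5
= 2 - 20 - 5 = -23

-23


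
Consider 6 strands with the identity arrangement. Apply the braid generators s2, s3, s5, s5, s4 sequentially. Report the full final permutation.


Starting with identity [1, 2, 3, 4, 5, 6].
Apply generators in sequence:
  After s2: [1, 3, 2, 4, 5, 6]
  After s3: [1, 3, 4, 2, 5, 6]
  After s5: [1, 3, 4, 2, 6, 5]
  After s5: [1, 3, 4, 2, 5, 6]
  After s4: [1, 3, 4, 5, 2, 6]
Final permutation: [1, 3, 4, 5, 2, 6]

[1, 3, 4, 5, 2, 6]


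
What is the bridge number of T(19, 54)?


The bridge number of T(p,q) is min(p,q).
min(19, 54) = 19

19


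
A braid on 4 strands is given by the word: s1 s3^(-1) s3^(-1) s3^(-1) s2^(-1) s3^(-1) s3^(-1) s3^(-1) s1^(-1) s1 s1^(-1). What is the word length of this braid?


The word length counts the number of generators (including inverses).
Listing each generator: s1, s3^(-1), s3^(-1), s3^(-1), s2^(-1), s3^(-1), s3^(-1), s3^(-1), s1^(-1), s1, s1^(-1)
There are 11 generators in this braid word.

11


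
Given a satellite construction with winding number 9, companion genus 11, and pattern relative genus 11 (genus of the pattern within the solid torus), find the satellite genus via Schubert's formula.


Schubert: g(satellite) = g_rel(pattern) + |winding| * g(companion),
where g_rel(pattern) is the genus of the pattern relative to the solid torus.
= 11 + 9 * 11
= 11 + 99 = 110

110


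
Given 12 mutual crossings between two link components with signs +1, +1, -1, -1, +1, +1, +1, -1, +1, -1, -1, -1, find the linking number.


Step 1: Count positive crossings: 6
Step 2: Count negative crossings: 6
Step 3: Sum of signs = 6 - 6 = 0
Step 4: Linking number = sum/2 = 0/2 = 0

0


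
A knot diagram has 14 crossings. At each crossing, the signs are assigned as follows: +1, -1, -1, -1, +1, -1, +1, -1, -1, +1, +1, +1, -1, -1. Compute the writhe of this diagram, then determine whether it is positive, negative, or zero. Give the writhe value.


Step 1: Count positive crossings (+1).
Positive crossings: 6
Step 2: Count negative crossings (-1).
Negative crossings: 8
Step 3: Writhe = (positive) - (negative)
w = 6 - 8 = -2
Step 4: |w| = 2, and w is negative

-2


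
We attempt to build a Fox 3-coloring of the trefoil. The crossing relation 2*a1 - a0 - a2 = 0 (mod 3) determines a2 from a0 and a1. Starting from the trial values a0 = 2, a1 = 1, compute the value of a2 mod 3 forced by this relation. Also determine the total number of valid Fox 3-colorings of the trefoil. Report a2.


Step 1: Apply the given crossing relation 2*a1 - a0 - a2 = 0 (mod 3).
  a2 = 2*a1 - a0 mod 3
  a2 = 2*1 - 2 mod 3
  a2 = 2 - 2 mod 3
  a2 = 0 mod 3 = 0
Step 2: The trefoil has determinant 3.
  Number of Fox p-colorings (p prime) is p^2 if p = 3, else p.
  Since p = 3 divides det = 3, the trefoil is 3-colorable.
  (Indeed for p = 3 any choice of a0, a1 extends to a valid coloring; the trial (a0, a1, a2) = (2, 1, 0) satisfies all three crossing relations.)
  Total colorings = 3^2 = 9
Step 3: a2 = 0, total Fox 3-colorings = 9

0


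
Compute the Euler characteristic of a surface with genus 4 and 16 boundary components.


chi = 2 - 2g - b
= 2 - 2*4 - 16
= 2 - 8 - 16 = -22

-22


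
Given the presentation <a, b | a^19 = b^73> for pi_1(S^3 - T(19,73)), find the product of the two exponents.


The relation is a^19 = b^73.
Product of exponents = 19 * 73
= 1387

1387


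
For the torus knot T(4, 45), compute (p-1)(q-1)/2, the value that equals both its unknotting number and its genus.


For a torus knot T(p,q), both the unknotting number and genus equal (p-1)(q-1)/2.
= (4-1)(45-1)/2
= 3*44/2
= 132/2 = 66

66


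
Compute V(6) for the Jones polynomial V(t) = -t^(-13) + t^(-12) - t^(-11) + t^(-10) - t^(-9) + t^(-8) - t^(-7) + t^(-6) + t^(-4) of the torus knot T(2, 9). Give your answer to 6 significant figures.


Substituting t = 6 into V(t) = -t^(-13) + t^(-12) - t^(-11) + t^(-10) - t^(-9) + t^(-8) - t^(-7) + t^(-6) + t^(-4):
  (-)t^(-13) = -7.65656e-11
  (+)t^(-12) = 4.59394e-10
  (-)t^(-11) = -2.75636e-09
  (+)t^(-10) = 1.65382e-08
  (-)t^(-9) = -9.9229e-08
  (+)t^(-8) = 5.95374e-07
  (-)t^(-7) = -3.57225e-06
  (+)t^(-6) = 2.14335e-05
  (+)t^(-4) = 0.000771605
Sum = (-7.65656e-11) + (4.59394e-10) + (-2.75636e-09) + (1.65382e-08) + (-9.9229e-08) + (5.95374e-07) + (-3.57225e-06) + (2.14335e-05) + (0.000771605)
= 0.0007899764735
Rounded to 6 significant figures: 0.000789976

0.000789976


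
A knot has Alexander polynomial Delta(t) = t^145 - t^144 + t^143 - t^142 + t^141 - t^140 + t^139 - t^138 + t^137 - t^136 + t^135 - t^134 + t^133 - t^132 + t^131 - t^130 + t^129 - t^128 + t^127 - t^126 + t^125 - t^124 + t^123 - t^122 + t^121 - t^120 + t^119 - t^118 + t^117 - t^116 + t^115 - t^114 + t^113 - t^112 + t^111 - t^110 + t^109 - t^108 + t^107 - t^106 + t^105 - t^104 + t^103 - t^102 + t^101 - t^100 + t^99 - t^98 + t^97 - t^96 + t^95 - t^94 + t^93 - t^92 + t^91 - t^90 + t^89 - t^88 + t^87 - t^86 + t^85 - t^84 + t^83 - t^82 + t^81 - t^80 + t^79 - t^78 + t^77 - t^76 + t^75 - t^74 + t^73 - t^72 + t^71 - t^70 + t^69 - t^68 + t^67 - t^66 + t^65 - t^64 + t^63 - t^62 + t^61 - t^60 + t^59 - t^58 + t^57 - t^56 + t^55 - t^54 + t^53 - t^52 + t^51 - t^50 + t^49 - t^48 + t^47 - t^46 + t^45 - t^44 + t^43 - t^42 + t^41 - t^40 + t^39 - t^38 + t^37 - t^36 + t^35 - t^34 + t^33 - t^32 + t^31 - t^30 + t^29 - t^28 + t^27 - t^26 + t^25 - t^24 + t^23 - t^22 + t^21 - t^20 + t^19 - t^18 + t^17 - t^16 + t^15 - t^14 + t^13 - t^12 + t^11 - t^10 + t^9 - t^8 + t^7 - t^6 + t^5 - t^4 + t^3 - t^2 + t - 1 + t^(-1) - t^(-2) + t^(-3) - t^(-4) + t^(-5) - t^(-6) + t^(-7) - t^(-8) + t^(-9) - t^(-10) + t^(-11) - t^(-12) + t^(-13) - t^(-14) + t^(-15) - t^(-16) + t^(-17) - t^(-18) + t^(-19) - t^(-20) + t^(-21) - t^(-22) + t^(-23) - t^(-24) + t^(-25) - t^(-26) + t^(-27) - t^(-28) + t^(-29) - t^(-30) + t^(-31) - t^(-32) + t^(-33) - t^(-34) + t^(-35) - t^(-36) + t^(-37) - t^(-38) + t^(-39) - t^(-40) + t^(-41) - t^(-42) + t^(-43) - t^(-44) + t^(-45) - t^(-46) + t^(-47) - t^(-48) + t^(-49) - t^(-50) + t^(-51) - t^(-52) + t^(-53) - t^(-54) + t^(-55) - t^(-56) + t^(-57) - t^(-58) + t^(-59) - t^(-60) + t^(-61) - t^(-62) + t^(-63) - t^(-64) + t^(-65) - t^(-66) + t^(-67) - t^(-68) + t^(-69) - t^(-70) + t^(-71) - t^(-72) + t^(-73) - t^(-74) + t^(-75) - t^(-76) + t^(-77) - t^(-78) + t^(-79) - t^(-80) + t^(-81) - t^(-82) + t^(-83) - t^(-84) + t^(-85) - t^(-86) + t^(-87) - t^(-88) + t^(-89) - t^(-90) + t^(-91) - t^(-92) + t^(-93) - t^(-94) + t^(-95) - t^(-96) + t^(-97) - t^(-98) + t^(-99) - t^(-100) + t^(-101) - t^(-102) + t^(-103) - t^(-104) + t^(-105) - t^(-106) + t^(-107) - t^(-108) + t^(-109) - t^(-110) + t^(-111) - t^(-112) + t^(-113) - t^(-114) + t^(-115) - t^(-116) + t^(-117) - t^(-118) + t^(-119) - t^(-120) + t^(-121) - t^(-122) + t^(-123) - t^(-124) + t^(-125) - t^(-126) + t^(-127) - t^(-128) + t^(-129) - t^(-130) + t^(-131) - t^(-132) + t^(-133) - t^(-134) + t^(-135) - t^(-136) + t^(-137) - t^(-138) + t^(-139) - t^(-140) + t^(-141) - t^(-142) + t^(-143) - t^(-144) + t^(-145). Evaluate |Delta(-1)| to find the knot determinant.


Step 1: The polynomial has 291 terms with alternating signs, exponents from 145 down to -145.
Step 2: Substitute t = -1. The i-th term has coefficient (-1)^i and exponent (m-i),
  so its value is (-1)^i * (-1)^(m-i) = (-1)^m = -1 for every i.
Step 3: All 291 terms equal -1, so Delta(-1) = 291 * (-1) = -291
Step 4: |Delta(-1)| = 291

291


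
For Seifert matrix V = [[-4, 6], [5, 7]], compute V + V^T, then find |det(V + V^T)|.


Step 1: Form V + V^T where V = [[-4, 6], [5, 7]]
  V^T = [[-4, 5], [6, 7]]
  V + V^T = [[-8, 11], [11, 14]]
Step 2: det(V + V^T) = (-8)*14 - 11*11
  = -112 - 121 = -233
Step 3: Knot determinant = |det(V + V^T)| = |-233| = 233

233


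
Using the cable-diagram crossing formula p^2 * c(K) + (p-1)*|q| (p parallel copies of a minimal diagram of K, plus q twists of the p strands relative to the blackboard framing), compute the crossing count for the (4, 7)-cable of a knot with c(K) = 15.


Step 1: Each of the c(K) crossings of the companion diagram becomes p*p = p^2 crossings among the p parallel strands, and each of the |q| twists s_1 s_2 ... s_(p-1) adds (p-1) crossings.
  Crossings = p^2 * c(K) + (p-1)*|q|
Step 2: = 4^2 * 15 + (4-1)*7
Step 3: = 16*15 + 3*7
Step 4: = 240 + 21 = 261

261


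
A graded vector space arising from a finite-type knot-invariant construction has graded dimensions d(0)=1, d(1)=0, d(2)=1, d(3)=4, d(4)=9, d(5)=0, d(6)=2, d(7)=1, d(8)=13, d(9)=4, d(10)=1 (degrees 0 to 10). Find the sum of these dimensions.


Total dimension = d(0) + d(1) + ... + d(10)
= 1 + 0 + 1 + 4 + 9 + 0 + 2 + 1 + 13 + 4 + 1
= 36

36


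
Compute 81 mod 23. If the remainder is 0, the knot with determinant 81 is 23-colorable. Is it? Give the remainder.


Step 1: A knot is p-colorable if and only if p divides its determinant.
Step 2: Compute 81 mod 23.
81 = 3 * 23 + 12
Step 3: 81 mod 23 = 12
Step 4: The knot is 23-colorable: no

12


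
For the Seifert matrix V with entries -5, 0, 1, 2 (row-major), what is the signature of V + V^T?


Step 1: V + V^T = [[-10, 1], [1, 4]]
Step 2: trace = -6, det = -41
Step 3: Discriminant = (-6)^2 - 4*(-41) = 200
Step 4: Eigenvalues: 4.07107, -10.0711
Step 5: Signature = (# positive eigenvalues) - (# negative eigenvalues) = 0

0


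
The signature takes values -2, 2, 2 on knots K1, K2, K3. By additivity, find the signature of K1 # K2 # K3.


The signature is additive under connected sum.
signature(K1 # K2 # K3) = (-2) + (2) + (2)
= 2

2


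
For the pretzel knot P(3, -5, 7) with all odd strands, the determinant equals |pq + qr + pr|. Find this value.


Step 1: Compute pq + qr + pr.
pq = 3*(-5) = -15
qr = (-5)*7 = -35
pr = 3*7 = 21
pq + qr + pr = -15 + (-35) + 21 = -29
Step 2: Take absolute value.
det(P(3,-5,7)) = |-29| = 29

29


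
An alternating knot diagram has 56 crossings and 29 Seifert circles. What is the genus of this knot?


For alternating knots, g = (c - s + 1)/2.
= (56 - 29 + 1)/2
= 28/2 = 14

14


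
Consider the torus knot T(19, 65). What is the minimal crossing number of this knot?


For a torus knot T(p, q) with gcd(p,q)=1,
the crossing number is min(p*(q-1), q*(p-1)).
p*(q-1) = 19*64 = 1216
q*(p-1) = 65*18 = 1170
min(1216, 1170) = 1170

1170


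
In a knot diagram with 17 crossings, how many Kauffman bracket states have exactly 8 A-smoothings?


We choose which 8 of 17 crossings get A-smoothings.
C(17, 8) = 17! / (8! * 9!)
= 24310

24310


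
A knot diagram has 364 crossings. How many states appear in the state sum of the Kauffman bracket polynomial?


Each crossing contributes 2 choices (A-smoothing or B-smoothing).
Total states = 2^364 = 37576681324381331646231689548629392438010920782533117931316655544515344401833735095419183974156299248510959616

37576681324381331646231689548629392438010920782533117931316655544515344401833735095419183974156299248510959616


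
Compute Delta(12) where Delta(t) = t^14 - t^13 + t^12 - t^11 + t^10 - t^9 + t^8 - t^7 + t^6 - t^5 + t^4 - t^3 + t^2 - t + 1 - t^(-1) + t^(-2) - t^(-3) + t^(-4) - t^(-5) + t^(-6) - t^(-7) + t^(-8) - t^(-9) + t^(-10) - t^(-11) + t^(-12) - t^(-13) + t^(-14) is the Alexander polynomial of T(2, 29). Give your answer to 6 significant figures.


Substituting t = 12 into Delta(t) = t^14 - t^13 + t^12 - t^11 + t^10 - t^9 + t^8 - t^7 + t^6 - t^5 + t^4 - t^3 + t^2 - t + 1 - t^(-1) + t^(-2) - t^(-3) + t^(-4) - t^(-5) + t^(-6) - t^(-7) + t^(-8) - t^(-9) + t^(-10) - t^(-11) + t^(-12) - t^(-13) + t^(-14):
Term values: (1283918464548864) + (-106993205379072) + (8916100448256) + (-743008370688) + (61917364224) + (-5159780352) + (429981696) + (-35831808) + (2985984) + (-248832) + (20736) + (-1728) + (144) + (-12) + (1) + (-0.0833333) + (0.00694444) + (-0.000578704) + (4.82253e-05) + (-4.01878e-06) + (3.34898e-07) + (-2.79082e-08) + (2.32568e-09) + (-1.93807e-10) + (1.61506e-11) + (-1.34588e-12) + (1.12157e-13) + (-9.34639e-15) + (7.78866e-16)
Sum = 1.185155506e+15
Rounded to 6 significant figures: 1.18516e+15

1.18516e+15


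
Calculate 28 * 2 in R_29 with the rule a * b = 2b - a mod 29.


28 * 2 = 2*2 - 28 mod 29
= 4 - 28 mod 29
= -24 mod 29 = 5

5


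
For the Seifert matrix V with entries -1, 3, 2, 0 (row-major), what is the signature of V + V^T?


Step 1: V + V^T = [[-2, 5], [5, 0]]
Step 2: trace = -2, det = -25
Step 3: Discriminant = (-2)^2 - 4*(-25) = 104
Step 4: Eigenvalues: 4.09902, -6.09902
Step 5: Signature = (# positive eigenvalues) - (# negative eigenvalues) = 0

0


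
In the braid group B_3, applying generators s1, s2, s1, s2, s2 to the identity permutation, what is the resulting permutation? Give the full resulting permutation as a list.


Starting with identity [1, 2, 3].
Apply generators in sequence:
  After s1: [2, 1, 3]
  After s2: [2, 3, 1]
  After s1: [3, 2, 1]
  After s2: [3, 1, 2]
  After s2: [3, 2, 1]
Final permutation: [3, 2, 1]

[3, 2, 1]


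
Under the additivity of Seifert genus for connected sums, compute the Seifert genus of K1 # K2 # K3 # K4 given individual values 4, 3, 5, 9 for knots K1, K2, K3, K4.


The Seifert genus is additive under connected sum.
Seifert genus(K1 # K2 # K3 # K4) = (4) + (3) + (5) + (9)
= 21

21


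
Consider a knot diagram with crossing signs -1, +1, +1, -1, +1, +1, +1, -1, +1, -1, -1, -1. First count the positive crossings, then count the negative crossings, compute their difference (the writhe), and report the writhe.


Step 1: Count positive crossings (+1).
Positive crossings: 6
Step 2: Count negative crossings (-1).
Negative crossings: 6
Step 3: Writhe = (positive) - (negative)
w = 6 - 6 = 0
Step 4: |w| = 0, and w is zero

0


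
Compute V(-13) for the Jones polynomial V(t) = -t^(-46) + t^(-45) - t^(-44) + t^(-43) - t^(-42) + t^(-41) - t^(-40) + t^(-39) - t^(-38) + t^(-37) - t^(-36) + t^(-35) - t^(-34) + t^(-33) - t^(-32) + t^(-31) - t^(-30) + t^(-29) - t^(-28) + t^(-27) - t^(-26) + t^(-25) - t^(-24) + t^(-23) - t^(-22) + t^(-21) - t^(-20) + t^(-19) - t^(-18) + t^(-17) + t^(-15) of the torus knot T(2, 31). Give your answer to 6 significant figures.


Substituting t = -13 into V(t) = -t^(-46) + t^(-45) - t^(-44) + t^(-43) - t^(-42) + t^(-41) - t^(-40) + t^(-39) - t^(-38) + t^(-37) - t^(-36) + t^(-35) - t^(-34) + t^(-33) - t^(-32) + t^(-31) - t^(-30) + t^(-29) - t^(-28) + t^(-27) - t^(-26) + t^(-25) - t^(-24) + t^(-23) - t^(-22) + t^(-21) - t^(-20) + t^(-19) - t^(-18) + t^(-17) + t^(-15):
  (-)t^(-46) = -5.73596e-52
  (+)t^(-45) = -7.45674e-51
  (-)t^(-44) = -9.69377e-50
  (+)t^(-43) = -1.26019e-48
  (-)t^(-42) = -1.63825e-47
  (+)t^(-41) = -2.12972e-46
  (-)t^(-40) = -2.76864e-45
  (+)t^(-39) = -3.59923e-44
  (-)t^(-38) = -4.679e-43
  (+)t^(-37) = -6.08269e-42
  (-)t^(-36) = -7.9075e-41
  (+)t^(-35) = -1.02798e-39
  (-)t^(-34) = -1.33637e-38
  (+)t^(-33) = -1.73728e-37
  (-)t^(-32) = -2.25846e-36
  (+)t^(-31) = -2.936e-35
  (-)t^(-30) = -3.8168e-34
  (+)t^(-29) = -4.96184e-33
  (-)t^(-28) = -6.45039e-32
  (+)t^(-27) = -8.38551e-31
  (-)t^(-26) = -1.09012e-29
  (+)t^(-25) = -1.41715e-28
  (-)t^(-24) = -1.8423e-27
  (+)t^(-23) = -2.39499e-26
  (-)t^(-22) = -3.11348e-25
  (+)t^(-21) = -4.04753e-24
  (-)t^(-20) = -5.26178e-23
  (+)t^(-19) = -6.84032e-22
  (-)t^(-18) = -8.89241e-21
  (+)t^(-17) = -1.15601e-19
  (+)t^(-15) = -1.95366e-17
Sum = (-5.73596e-52) + (-7.45674e-51) + (-9.69377e-50) + (-1.26019e-48) + (-1.63825e-47) + (-2.12972e-46) + (-2.76864e-45) + (-3.59923e-44) + (-4.679e-43) + (-6.08269e-42) + (-7.9075e-41) + (-1.02798e-39) + (-1.33637e-38) + (-1.73728e-37) + (-2.25846e-36) + (-2.936e-35) + (-3.8168e-34) + (-4.96184e-33) + (-6.45039e-32) + (-8.38551e-31) + (-1.09012e-29) + (-1.41715e-28) + (-1.8423e-27) + (-2.39499e-26) + (-3.11348e-25) + (-4.04753e-24) + (-5.26178e-23) + (-6.84032e-22) + (-8.89241e-21) + (-1.15601e-19) + (-1.95366e-17)
= -1.96618677e-17
Rounded to 6 significant figures: -1.96619e-17

-1.96619e-17


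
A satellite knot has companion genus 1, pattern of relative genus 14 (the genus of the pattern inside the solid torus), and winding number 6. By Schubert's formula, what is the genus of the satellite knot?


Schubert: g(satellite) = g_rel(pattern) + |winding| * g(companion),
where g_rel(pattern) is the genus of the pattern relative to the solid torus.
= 14 + 6 * 1
= 14 + 6 = 20

20


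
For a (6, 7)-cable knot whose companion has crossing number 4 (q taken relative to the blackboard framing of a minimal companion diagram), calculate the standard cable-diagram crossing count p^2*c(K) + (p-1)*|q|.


Step 1: Each of the c(K) crossings of the companion diagram becomes p*p = p^2 crossings among the p parallel strands, and each of the |q| twists s_1 s_2 ... s_(p-1) adds (p-1) crossings.
  Crossings = p^2 * c(K) + (p-1)*|q|
Step 2: = 6^2 * 4 + (6-1)*7
Step 3: = 36*4 + 5*7
Step 4: = 144 + 35 = 179

179
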